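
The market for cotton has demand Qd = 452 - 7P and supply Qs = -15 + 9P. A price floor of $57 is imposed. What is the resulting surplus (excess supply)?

Equilibrium price would be P* = 29.1875, so the floor at 57 binds.
At P = 57: Qd = 53, Qs = 498.
Surplus = 498 − 53 = 445.

Surplus = 445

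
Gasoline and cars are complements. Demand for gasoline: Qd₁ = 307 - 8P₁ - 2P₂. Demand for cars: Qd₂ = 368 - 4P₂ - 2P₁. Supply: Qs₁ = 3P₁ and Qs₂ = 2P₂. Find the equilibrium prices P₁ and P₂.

P₁ = 553/31, P₂ = 1717/31

Market 1: 307 - 8P₁ - 2P₂ = 3P₁ → 11P₁ + 2P₂ = 307.
Market 2: 6P₂ + 2P₁ = 368.
Eliminating P₂: 6×(1) − 2×(2) gives 62P₁ = 1106, so P₁ = 553/31.
Back-substitute into (2): P₂ = (368 − 2×553/31) / 6 = 1717/31.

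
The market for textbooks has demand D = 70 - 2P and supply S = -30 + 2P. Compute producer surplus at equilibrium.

Equilibrium: 70 - 2P = -30 + 2P gives P* = 25, Q* = 20.
Supply starts at P = 15 (where S = 0).
PS = ½(25 − 15)(20) = 100.

Producer surplus = 100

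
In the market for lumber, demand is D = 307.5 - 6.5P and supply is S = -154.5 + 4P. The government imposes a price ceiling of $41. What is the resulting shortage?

Shortage = 31.5

Equilibrium price would be P* = 44, so the ceiling at 41 binds.
At P = 41: D = 307.5 − 6.5(41) = 41, S = -154.5 + 4(41) = 9.5.
Shortage = 41 − 9.5 = 31.5.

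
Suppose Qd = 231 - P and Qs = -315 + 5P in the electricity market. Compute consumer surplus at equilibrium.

Consumer surplus = 9800

Equilibrium: 231 - P = -315 + 5P gives P* = 91, Q* = 140.
Demand choke price (Qd = 0): P = 231.
CS = ½(231 − 91)(140) = 9800.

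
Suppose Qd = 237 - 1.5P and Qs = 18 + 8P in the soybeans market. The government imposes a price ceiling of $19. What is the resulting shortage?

Shortage = 38.5

Equilibrium price would be P* = 438/19, so the ceiling at 19 binds.
At P = 19: Qd = 237 − 1.5(19) = 208.5, Qs = 18 + 8(19) = 170.
Shortage = 208.5 − 170 = 38.5.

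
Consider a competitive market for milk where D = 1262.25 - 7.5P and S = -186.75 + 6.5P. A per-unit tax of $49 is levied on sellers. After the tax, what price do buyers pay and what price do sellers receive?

Buyers pay $126.25, sellers receive $77.25

Pre-tax equilibrium: P* = 103.5, Q* = 486.
Tax on sellers shifts supply to S = -186.75 + 6.5(P − 49) = -505.25 + 6.5P.
1262.25 - 7.5P = -505.25 + 6.5P gives buyer price Pb = 126.25; sellers receive Ps = 126.25 − 49 = 77.25.
New quantity: Q = 1262.25 − 7.5(126.25) = 315.375.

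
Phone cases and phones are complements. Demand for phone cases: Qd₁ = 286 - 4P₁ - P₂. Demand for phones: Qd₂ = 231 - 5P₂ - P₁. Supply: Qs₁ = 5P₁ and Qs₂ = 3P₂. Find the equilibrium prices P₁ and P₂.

Market 1: 286 - 4P₁ - P₂ = 5P₁ → 9P₁ + P₂ = 286.
Market 2: 8P₂ + P₁ = 231.
Eliminating P₂: 8×(1) − 1×(2) gives 71P₁ = 2057, so P₁ = 2057/71.
Back-substitute into (2): P₂ = (231 − 1×2057/71) / 8 = 1793/71.

P₁ = 2057/71, P₂ = 1793/71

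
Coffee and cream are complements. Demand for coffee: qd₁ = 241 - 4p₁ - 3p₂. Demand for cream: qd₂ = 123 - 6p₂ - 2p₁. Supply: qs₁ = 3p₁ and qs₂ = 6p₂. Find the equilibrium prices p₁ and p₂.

p₁ = 841/26, p₂ = 379/78

Market 1: 241 - 4p₁ - 3p₂ = 3p₁ → 7p₁ + 3p₂ = 241.
Market 2: 12p₂ + 2p₁ = 123.
Eliminating p₂: 12×(1) − 3×(2) gives 78p₁ = 2523, so p₁ = 841/26.
Back-substitute into (2): p₂ = (123 − 2×841/26) / 12 = 379/78.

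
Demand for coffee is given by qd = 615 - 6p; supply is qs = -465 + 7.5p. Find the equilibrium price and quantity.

p* = 80, q* = 135

Set qd = qs: 615 - 6p = -465 + 7.5p.
1080 = 13.5p, so p* = 80.
q* = 615 − 6(80) = 135.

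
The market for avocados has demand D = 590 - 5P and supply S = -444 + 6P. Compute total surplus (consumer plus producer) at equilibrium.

Equilibrium: 590 - 5P = -444 + 6P gives P* = 94, Q* = 120.
Demand choke price: P = 118; supply starts at P = 74.
CS = ½(118 − 94)(120) = 1440; PS = ½(94 − 74)(120) = 1200.

Total surplus = 2640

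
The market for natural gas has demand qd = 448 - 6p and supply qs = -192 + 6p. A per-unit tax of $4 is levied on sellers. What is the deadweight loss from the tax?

Deadweight loss = 24

Pre-tax equilibrium: p* = 160/3, q* = 128.
Tax on sellers shifts supply to qs = -192 + 6(p − 4) = -216 + 6p.
448 - 6p = -216 + 6p gives buyer price pb = 166/3; sellers receive ps = 166/3 − 4 = 154/3.
New quantity: q = 448 − 6(166/3) = 116.
DWL = ½ × 4 × (128 − 116) = 24.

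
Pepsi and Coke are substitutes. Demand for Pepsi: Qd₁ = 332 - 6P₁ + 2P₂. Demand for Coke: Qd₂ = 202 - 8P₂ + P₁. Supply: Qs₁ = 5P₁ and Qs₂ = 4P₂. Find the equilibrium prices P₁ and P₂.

P₁ = 2194/65, P₂ = 1277/65

Market 1: 332 - 6P₁ + 2P₂ = 5P₁ → 11P₁ - 2P₂ = 332.
Market 2: 12P₂ - P₁ = 202.
Eliminating P₂: 12×(1) + 2×(2) gives 130P₁ = 4388, so P₁ = 2194/65.
Back-substitute into (2): P₂ = (202 + 1×2194/65) / 12 = 1277/65.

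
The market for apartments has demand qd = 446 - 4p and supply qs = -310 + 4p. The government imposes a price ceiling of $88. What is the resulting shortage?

Shortage = 52

Equilibrium price would be p* = 94.5, so the ceiling at 88 binds.
At p = 88: qd = 446 − 4(88) = 94, qs = -310 + 4(88) = 42.
Shortage = 94 − 42 = 52.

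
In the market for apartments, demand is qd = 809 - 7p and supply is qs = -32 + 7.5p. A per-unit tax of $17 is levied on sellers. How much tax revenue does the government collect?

Tax revenue = 168334/29

Pre-tax equilibrium: p* = 58, q* = 403.
Tax on sellers shifts supply to qs = -32 + 7.5(p − 17) = -159.5 + 7.5p.
809 - 7p = -159.5 + 7.5p gives buyer price pb = 1937/29; sellers receive ps = 1937/29 − 17 = 1444/29.
New quantity: q = 809 − 7(1937/29) = 9902/29.
Revenue = 17 × 9902/29 = 168334/29.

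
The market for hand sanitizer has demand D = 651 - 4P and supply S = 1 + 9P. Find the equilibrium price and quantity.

Set D = S: 651 - 4P = 1 + 9P.
650 = 13P, so P* = 50.
Q* = 651 − 4(50) = 451.

P* = 50, Q* = 451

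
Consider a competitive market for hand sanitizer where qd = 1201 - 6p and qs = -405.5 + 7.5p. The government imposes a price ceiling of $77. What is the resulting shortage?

Shortage = 567

Equilibrium price would be p* = 119, so the ceiling at 77 binds.
At p = 77: qd = 1201 − 6(77) = 739, qs = -405.5 + 7.5(77) = 172.
Shortage = 739 − 172 = 567.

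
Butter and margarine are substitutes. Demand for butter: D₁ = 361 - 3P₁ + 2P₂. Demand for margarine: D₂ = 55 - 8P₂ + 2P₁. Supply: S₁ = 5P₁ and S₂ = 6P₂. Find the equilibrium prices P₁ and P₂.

P₁ = 1291/27, P₂ = 581/54

Market 1: 361 - 3P₁ + 2P₂ = 5P₁ → 8P₁ - 2P₂ = 361.
Market 2: 14P₂ - 2P₁ = 55.
Eliminating P₂: 14×(1) + 2×(2) gives 108P₁ = 5164, so P₁ = 1291/27.
Back-substitute into (2): P₂ = (55 + 2×1291/27) / 14 = 581/54.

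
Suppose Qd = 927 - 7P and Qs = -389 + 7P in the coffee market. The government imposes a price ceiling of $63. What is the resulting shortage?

Shortage = 434

Equilibrium price would be P* = 94, so the ceiling at 63 binds.
At P = 63: Qd = 927 − 7(63) = 486, Qs = -389 + 7(63) = 52.
Shortage = 486 − 52 = 434.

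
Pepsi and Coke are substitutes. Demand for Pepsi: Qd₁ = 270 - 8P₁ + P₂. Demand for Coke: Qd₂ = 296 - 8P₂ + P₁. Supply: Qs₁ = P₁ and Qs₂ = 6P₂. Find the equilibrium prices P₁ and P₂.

P₁ = 32.608, P₂ = 23.472

Market 1: 270 - 8P₁ + P₂ = P₁ → 9P₁ - P₂ = 270.
Market 2: 14P₂ - P₁ = 296.
Eliminating P₂: 14×(1) + 1×(2) gives 125P₁ = 4076, so P₁ = 32.608.
Back-substitute into (2): P₂ = (296 + 1×32.608) / 14 = 23.472.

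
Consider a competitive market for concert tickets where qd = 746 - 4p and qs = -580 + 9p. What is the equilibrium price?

p* = 102

Set qd = qs: 746 - 4p = -580 + 9p.
1326 = 13p, so p* = 102.
q* = 746 − 4(102) = 338.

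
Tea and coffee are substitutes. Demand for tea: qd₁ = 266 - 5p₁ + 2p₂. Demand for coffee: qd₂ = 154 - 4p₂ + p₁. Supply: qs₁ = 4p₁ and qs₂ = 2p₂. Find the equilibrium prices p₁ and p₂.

p₁ = 476/13, p₂ = 413/13

Market 1: 266 - 5p₁ + 2p₂ = 4p₁ → 9p₁ - 2p₂ = 266.
Market 2: 6p₂ - p₁ = 154.
Eliminating p₂: 6×(1) + 2×(2) gives 52p₁ = 1904, so p₁ = 476/13.
Back-substitute into (2): p₂ = (154 + 1×476/13) / 6 = 413/13.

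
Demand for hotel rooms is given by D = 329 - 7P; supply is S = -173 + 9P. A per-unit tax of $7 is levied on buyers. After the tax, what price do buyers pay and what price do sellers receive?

Buyers pay $35.3125, sellers receive $28.3125

Pre-tax equilibrium: P* = 31.375, Q* = 109.375.
Tax on buyers shifts demand to D = 329 − 7(P + 7) = 280 - 7P.
280 - 7P = -173 + 9P gives seller price Ps = 28.3125; buyers pay Pb = 28.3125 + 7 = 35.3125.
New quantity: Q = 329 − 7(35.3125) = 81.8125.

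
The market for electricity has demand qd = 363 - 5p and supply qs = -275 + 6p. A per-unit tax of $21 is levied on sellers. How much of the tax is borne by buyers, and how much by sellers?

Buyers bear 126/11, sellers bear 105/11

Pre-tax equilibrium: p* = 58, q* = 73.
Tax on sellers shifts supply to qs = -275 + 6(p − 21) = -401 + 6p.
363 - 5p = -401 + 6p gives buyer price pb = 764/11; sellers receive ps = 764/11 − 21 = 533/11.
New quantity: q = 363 − 5(764/11) = 173/11.
Buyer burden = 764/11 − 58 = 126/11; seller burden = 58 − 533/11 = 105/11.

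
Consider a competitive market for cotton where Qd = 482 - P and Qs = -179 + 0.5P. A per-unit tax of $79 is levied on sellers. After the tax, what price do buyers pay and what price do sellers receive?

Buyers pay $467, sellers receive $388

Pre-tax equilibrium: P* = 1322/3, Q* = 124/3.
Tax on sellers shifts supply to Qs = -179 + 0.5(P − 79) = -218.5 + 0.5P.
482 - P = -218.5 + 0.5P gives buyer price Pb = 467; sellers receive Ps = 467 − 79 = 388.
New quantity: Q = 482 − 1(467) = 15.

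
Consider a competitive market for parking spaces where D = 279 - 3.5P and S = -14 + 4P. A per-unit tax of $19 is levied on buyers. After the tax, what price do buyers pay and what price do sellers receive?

Pre-tax equilibrium: P* = 586/15, Q* = 2134/15.
Tax on buyers shifts demand to D = 279 − 3.5(P + 19) = 212.5 - 3.5P.
212.5 - 3.5P = -14 + 4P gives seller price Ps = 30.2; buyers pay Pb = 30.2 + 19 = 49.2.
New quantity: Q = 279 − 3.5(49.2) = 106.8.

Buyers pay $49.2, sellers receive $30.2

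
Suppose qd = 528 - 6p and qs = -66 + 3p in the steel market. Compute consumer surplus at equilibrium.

Consumer surplus = 1452

Equilibrium: 528 - 6p = -66 + 3p gives p* = 66, q* = 132.
Demand choke price (qd = 0): p = 88.
CS = ½(88 − 66)(132) = 1452.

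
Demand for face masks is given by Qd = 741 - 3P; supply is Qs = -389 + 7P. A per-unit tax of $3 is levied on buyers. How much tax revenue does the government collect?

Pre-tax equilibrium: P* = 113, Q* = 402.
Tax on buyers shifts demand to Qd = 741 − 3(P + 3) = 732 - 3P.
732 - 3P = -389 + 7P gives seller price Ps = 112.1; buyers pay Pb = 112.1 + 3 = 115.1.
New quantity: Q = 741 − 3(115.1) = 395.7.
Revenue = 3 × 395.7 = 1187.1.

Tax revenue = 1187.1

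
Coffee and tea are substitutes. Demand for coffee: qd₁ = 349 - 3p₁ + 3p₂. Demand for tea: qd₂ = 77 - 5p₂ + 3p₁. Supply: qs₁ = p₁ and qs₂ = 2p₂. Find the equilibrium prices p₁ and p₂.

p₁ = 2674/19, p₂ = 1355/19

Market 1: 349 - 3p₁ + 3p₂ = p₁ → 4p₁ - 3p₂ = 349.
Market 2: 7p₂ - 3p₁ = 77.
Eliminating p₂: 7×(1) + 3×(2) gives 19p₁ = 2674, so p₁ = 2674/19.
Back-substitute into (2): p₂ = (77 + 3×2674/19) / 7 = 1355/19.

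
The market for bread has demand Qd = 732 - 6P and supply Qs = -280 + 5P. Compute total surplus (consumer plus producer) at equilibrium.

Total surplus = 5940

Equilibrium: 732 - 6P = -280 + 5P gives P* = 92, Q* = 180.
Demand choke price: P = 122; supply starts at P = 56.
CS = ½(122 − 92)(180) = 2700; PS = ½(92 − 56)(180) = 3240.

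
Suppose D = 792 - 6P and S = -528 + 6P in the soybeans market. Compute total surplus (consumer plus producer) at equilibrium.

Total surplus = 2904

Equilibrium: 792 - 6P = -528 + 6P gives P* = 110, Q* = 132.
Demand choke price: P = 132; supply starts at P = 88.
CS = ½(132 − 110)(132) = 1452; PS = ½(110 − 88)(132) = 1452.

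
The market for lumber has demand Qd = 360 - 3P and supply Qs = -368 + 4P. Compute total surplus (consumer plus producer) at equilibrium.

Total surplus = 672

Equilibrium: 360 - 3P = -368 + 4P gives P* = 104, Q* = 48.
Demand choke price: P = 120; supply starts at P = 92.
CS = ½(120 − 104)(48) = 384; PS = ½(104 − 92)(48) = 288.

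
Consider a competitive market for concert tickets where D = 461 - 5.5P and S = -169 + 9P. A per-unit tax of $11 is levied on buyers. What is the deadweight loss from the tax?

Deadweight loss = 11979/58

Pre-tax equilibrium: P* = 1260/29, Q* = 6439/29.
Tax on buyers shifts demand to D = 461 − 5.5(P + 11) = 400.5 - 5.5P.
400.5 - 5.5P = -169 + 9P gives seller price Ps = 1139/29; buyers pay Pb = 1139/29 + 11 = 1458/29.
New quantity: Q = 461 − 5.5(1458/29) = 5350/29.
DWL = ½ × 11 × (6439/29 − 5350/29) = 11979/58.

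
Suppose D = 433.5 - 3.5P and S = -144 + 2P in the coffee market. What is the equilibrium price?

Set D = S: 433.5 - 3.5P = -144 + 2P.
577.5 = 5.5P, so P* = 105.
Q* = 433.5 − 3.5(105) = 66.

P* = 105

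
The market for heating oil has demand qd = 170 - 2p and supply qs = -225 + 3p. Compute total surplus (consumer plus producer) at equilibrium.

Equilibrium: 170 - 2p = -225 + 3p gives p* = 79, q* = 12.
Demand choke price: p = 85; supply starts at p = 75.
CS = ½(85 − 79)(12) = 36; PS = ½(79 − 75)(12) = 24.

Total surplus = 60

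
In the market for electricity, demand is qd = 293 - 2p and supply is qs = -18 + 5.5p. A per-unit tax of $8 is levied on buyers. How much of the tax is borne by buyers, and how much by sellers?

Buyers bear 88/15, sellers bear 32/15

Pre-tax equilibrium: p* = 622/15, q* = 3151/15.
Tax on buyers shifts demand to qd = 293 − 2(p + 8) = 277 - 2p.
277 - 2p = -18 + 5.5p gives seller price ps = 118/3; buyers pay pb = 118/3 + 8 = 142/3.
New quantity: q = 293 − 2(142/3) = 595/3.
Buyer burden = 142/3 − 622/15 = 88/15; seller burden = 622/15 − 118/3 = 32/15.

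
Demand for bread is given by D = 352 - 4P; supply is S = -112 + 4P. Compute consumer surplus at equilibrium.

Consumer surplus = 1800

Equilibrium: 352 - 4P = -112 + 4P gives P* = 58, Q* = 120.
Demand choke price (D = 0): P = 88.
CS = ½(88 − 58)(120) = 1800.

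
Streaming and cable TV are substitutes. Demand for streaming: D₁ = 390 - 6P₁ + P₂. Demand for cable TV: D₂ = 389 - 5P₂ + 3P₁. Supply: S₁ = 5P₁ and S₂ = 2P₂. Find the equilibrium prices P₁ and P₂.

Market 1: 390 - 6P₁ + P₂ = 5P₁ → 11P₁ - P₂ = 390.
Market 2: 7P₂ - 3P₁ = 389.
Eliminating P₂: 7×(1) + 1×(2) gives 74P₁ = 3119, so P₁ = 3119/74.
Back-substitute into (2): P₂ = (389 + 3×3119/74) / 7 = 5449/74.

P₁ = 3119/74, P₂ = 5449/74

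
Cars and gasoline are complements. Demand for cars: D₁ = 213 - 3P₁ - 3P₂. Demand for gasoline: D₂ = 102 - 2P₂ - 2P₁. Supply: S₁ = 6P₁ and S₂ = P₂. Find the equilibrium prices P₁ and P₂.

P₁ = 111/7, P₂ = 164/7

Market 1: 213 - 3P₁ - 3P₂ = 6P₁ → 9P₁ + 3P₂ = 213.
Market 2: 3P₂ + 2P₁ = 102.
Eliminating P₂: 3×(1) − 3×(2) gives 21P₁ = 333, so P₁ = 111/7.
Back-substitute into (2): P₂ = (102 − 2×111/7) / 3 = 164/7.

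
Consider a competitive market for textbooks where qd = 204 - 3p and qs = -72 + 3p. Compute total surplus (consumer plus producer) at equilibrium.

Equilibrium: 204 - 3p = -72 + 3p gives p* = 46, q* = 66.
Demand choke price: p = 68; supply starts at p = 24.
CS = ½(68 − 46)(66) = 726; PS = ½(46 − 24)(66) = 726.

Total surplus = 1452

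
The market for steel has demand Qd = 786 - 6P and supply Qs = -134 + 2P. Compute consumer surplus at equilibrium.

Consumer surplus = 768

Equilibrium: 786 - 6P = -134 + 2P gives P* = 115, Q* = 96.
Demand choke price (Qd = 0): P = 131.
CS = ½(131 − 115)(96) = 768.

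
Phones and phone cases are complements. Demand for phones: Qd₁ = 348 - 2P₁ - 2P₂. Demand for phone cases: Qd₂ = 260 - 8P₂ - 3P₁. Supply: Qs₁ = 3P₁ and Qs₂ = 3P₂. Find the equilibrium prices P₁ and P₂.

P₁ = 3308/49, P₂ = 256/49

Market 1: 348 - 2P₁ - 2P₂ = 3P₁ → 5P₁ + 2P₂ = 348.
Market 2: 11P₂ + 3P₁ = 260.
Eliminating P₂: 11×(1) − 2×(2) gives 49P₁ = 3308, so P₁ = 3308/49.
Back-substitute into (2): P₂ = (260 − 3×3308/49) / 11 = 256/49.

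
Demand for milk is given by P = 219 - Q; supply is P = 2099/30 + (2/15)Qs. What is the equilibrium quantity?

Set the two price expressions equal: 219 - Q = 2099/30 + (2/15)Q.
4471/30 = (17/15)Q, so Q* = 131.5.
P* = 219 − (1)(131.5) = 87.5.

Q* = 131.5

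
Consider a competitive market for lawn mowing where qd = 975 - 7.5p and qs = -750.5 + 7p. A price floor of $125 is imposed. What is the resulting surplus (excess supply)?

Equilibrium price would be p* = 119, so the floor at 125 binds.
At p = 125: qd = 37.5, qs = 124.5.
Surplus = 124.5 − 37.5 = 87.

Surplus = 87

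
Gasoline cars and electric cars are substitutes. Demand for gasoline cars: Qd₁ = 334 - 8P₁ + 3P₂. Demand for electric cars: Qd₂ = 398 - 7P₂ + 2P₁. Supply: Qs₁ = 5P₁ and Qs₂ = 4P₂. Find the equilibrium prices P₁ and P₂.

P₁ = 4868/137, P₂ = 5842/137

Market 1: 334 - 8P₁ + 3P₂ = 5P₁ → 13P₁ - 3P₂ = 334.
Market 2: 11P₂ - 2P₁ = 398.
Eliminating P₂: 11×(1) + 3×(2) gives 137P₁ = 4868, so P₁ = 4868/137.
Back-substitute into (2): P₂ = (398 + 2×4868/137) / 11 = 5842/137.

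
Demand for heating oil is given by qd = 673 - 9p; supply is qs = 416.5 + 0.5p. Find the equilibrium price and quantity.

Set qd = qs: 673 - 9p = 416.5 + 0.5p.
256.5 = 9.5p, so p* = 27.
q* = 673 − 9(27) = 430.

p* = 27, q* = 430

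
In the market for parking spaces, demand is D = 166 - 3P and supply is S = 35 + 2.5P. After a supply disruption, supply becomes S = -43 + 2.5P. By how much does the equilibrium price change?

Original equilibrium: P* = 262/11, Q* = 1040/11.
New equilibrium: 166 - 3P = -43 + 2.5P, so 209 = 5.5P and P' = 38; Q' = 166 − 3(38) = 52.
Change in price: 38 − 262/11 = 156/11.

ΔP = 156/11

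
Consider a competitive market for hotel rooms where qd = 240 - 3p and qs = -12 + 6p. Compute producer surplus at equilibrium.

Producer surplus = 2028

Equilibrium: 240 - 3p = -12 + 6p gives p* = 28, q* = 156.
Supply starts at p = 2 (where qs = 0).
PS = ½(28 − 2)(156) = 2028.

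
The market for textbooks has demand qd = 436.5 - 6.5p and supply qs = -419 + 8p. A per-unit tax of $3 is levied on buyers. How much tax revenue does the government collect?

Pre-tax equilibrium: p* = 59, q* = 53.
Tax on buyers shifts demand to qd = 436.5 − 6.5(p + 3) = 417 - 6.5p.
417 - 6.5p = -419 + 8p gives seller price ps = 1672/29; buyers pay pb = 1672/29 + 3 = 1759/29.
New quantity: q = 436.5 − 6.5(1759/29) = 1225/29.
Revenue = 3 × 1225/29 = 3675/29.

Tax revenue = 3675/29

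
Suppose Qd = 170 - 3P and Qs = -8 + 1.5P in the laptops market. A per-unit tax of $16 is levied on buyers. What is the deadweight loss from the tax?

Deadweight loss = 128

Pre-tax equilibrium: P* = 356/9, Q* = 154/3.
Tax on buyers shifts demand to Qd = 170 − 3(P + 16) = 122 - 3P.
122 - 3P = -8 + 1.5P gives seller price Ps = 260/9; buyers pay Pb = 260/9 + 16 = 404/9.
New quantity: Q = 170 − 3(404/9) = 106/3.
DWL = ½ × 16 × (154/3 − 106/3) = 128.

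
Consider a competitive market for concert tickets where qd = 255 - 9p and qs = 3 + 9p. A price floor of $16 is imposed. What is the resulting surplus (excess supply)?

Equilibrium price would be p* = 14, so the floor at 16 binds.
At p = 16: qd = 111, qs = 147.
Surplus = 147 − 111 = 36.

Surplus = 36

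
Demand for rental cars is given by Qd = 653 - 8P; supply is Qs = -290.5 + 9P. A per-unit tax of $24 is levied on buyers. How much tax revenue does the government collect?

Tax revenue = 43800/17

Pre-tax equilibrium: P* = 55.5, Q* = 209.
Tax on buyers shifts demand to Qd = 653 − 8(P + 24) = 461 - 8P.
461 - 8P = -290.5 + 9P gives seller price Ps = 1503/34; buyers pay Pb = 1503/34 + 24 = 2319/34.
New quantity: Q = 653 − 8(2319/34) = 1825/17.
Revenue = 24 × 1825/17 = 43800/17.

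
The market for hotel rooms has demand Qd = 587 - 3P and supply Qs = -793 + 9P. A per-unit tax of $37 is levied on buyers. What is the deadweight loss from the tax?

Deadweight loss = 1540.125

Pre-tax equilibrium: P* = 115, Q* = 242.
Tax on buyers shifts demand to Qd = 587 − 3(P + 37) = 476 - 3P.
476 - 3P = -793 + 9P gives seller price Ps = 105.75; buyers pay Pb = 105.75 + 37 = 142.75.
New quantity: Q = 587 − 3(142.75) = 158.75.
DWL = ½ × 37 × (242 − 158.75) = 1540.125.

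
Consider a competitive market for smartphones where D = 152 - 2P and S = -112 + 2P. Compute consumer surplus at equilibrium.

Equilibrium: 152 - 2P = -112 + 2P gives P* = 66, Q* = 20.
Demand choke price (D = 0): P = 76.
CS = ½(76 − 66)(20) = 100.

Consumer surplus = 100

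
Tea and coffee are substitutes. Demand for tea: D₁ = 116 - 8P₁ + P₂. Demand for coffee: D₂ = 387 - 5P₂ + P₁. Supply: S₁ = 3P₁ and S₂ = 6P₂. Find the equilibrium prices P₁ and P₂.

Market 1: 116 - 8P₁ + P₂ = 3P₁ → 11P₁ - P₂ = 116.
Market 2: 11P₂ - P₁ = 387.
Eliminating P₂: 11×(1) + 1×(2) gives 120P₁ = 1663, so P₁ = 1663/120.
Back-substitute into (2): P₂ = (387 + 1×1663/120) / 11 = 4373/120.

P₁ = 1663/120, P₂ = 4373/120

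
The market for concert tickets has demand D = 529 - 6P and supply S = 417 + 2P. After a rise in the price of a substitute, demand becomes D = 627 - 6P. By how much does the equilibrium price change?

ΔP = 12.25

Original equilibrium: P* = 14, Q* = 445.
New equilibrium: 627 - 6P = 417 + 2P, so 210 = 8P and P' = 26.25; Q' = 627 − 6(26.25) = 469.5.
Change in price: 26.25 − 14 = 12.25.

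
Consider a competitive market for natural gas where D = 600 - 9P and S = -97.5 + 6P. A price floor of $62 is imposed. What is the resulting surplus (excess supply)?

Equilibrium price would be P* = 46.5, so the floor at 62 binds.
At P = 62: D = 42, S = 274.5.
Surplus = 274.5 − 42 = 232.5.

Surplus = 232.5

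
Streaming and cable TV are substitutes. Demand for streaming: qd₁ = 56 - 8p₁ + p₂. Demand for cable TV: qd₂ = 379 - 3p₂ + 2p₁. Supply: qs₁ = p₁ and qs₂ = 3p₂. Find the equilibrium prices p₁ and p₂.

p₁ = 13.75, p₂ = 67.75

Market 1: 56 - 8p₁ + p₂ = p₁ → 9p₁ - p₂ = 56.
Market 2: 6p₂ - 2p₁ = 379.
Eliminating p₂: 6×(1) + 1×(2) gives 52p₁ = 715, so p₁ = 13.75.
Back-substitute into (2): p₂ = (379 + 2×13.75) / 6 = 67.75.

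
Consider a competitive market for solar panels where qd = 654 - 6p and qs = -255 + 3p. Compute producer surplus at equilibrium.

Equilibrium: 654 - 6p = -255 + 3p gives p* = 101, q* = 48.
Supply starts at p = 85 (where qs = 0).
PS = ½(101 − 85)(48) = 384.

Producer surplus = 384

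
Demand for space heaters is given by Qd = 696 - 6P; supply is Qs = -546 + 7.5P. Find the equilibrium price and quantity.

P* = 92, Q* = 144

Set Qd = Qs: 696 - 6P = -546 + 7.5P.
1242 = 13.5P, so P* = 92.
Q* = 696 − 6(92) = 144.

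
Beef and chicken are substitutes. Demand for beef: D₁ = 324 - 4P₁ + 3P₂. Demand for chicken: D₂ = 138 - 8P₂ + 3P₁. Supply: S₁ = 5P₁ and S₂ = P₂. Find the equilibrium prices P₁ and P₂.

Market 1: 324 - 4P₁ + 3P₂ = 5P₁ → 9P₁ - 3P₂ = 324.
Market 2: 9P₂ - 3P₁ = 138.
Eliminating P₂: 9×(1) + 3×(2) gives 72P₁ = 3330, so P₁ = 46.25.
Back-substitute into (2): P₂ = (138 + 3×46.25) / 9 = 30.75.

P₁ = 46.25, P₂ = 30.75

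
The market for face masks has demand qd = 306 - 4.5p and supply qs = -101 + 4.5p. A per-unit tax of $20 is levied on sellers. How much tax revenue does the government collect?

Tax revenue = 1150

Pre-tax equilibrium: p* = 407/9, q* = 102.5.
Tax on sellers shifts supply to qs = -101 + 4.5(p − 20) = -191 + 4.5p.
306 - 4.5p = -191 + 4.5p gives buyer price pb = 497/9; sellers receive ps = 497/9 − 20 = 317/9.
New quantity: q = 306 − 4.5(497/9) = 57.5.
Revenue = 20 × 57.5 = 1150.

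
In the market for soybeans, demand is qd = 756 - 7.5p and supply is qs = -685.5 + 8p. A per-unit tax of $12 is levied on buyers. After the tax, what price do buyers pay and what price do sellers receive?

Buyers pay 3075/31, sellers receive 2703/31

Pre-tax equilibrium: p* = 93, q* = 58.5.
Tax on buyers shifts demand to qd = 756 − 7.5(p + 12) = 666 - 7.5p.
666 - 7.5p = -685.5 + 8p gives seller price ps = 2703/31; buyers pay pb = 2703/31 + 12 = 3075/31.
New quantity: q = 756 − 7.5(3075/31) = 747/62.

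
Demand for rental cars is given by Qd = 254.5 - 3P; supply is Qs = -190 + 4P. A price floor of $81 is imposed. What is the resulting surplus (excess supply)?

Surplus = 122.5

Equilibrium price would be P* = 63.5, so the floor at 81 binds.
At P = 81: Qd = 11.5, Qs = 134.
Surplus = 134 − 11.5 = 122.5.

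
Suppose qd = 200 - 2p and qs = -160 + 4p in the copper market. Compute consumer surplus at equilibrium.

Equilibrium: 200 - 2p = -160 + 4p gives p* = 60, q* = 80.
Demand choke price (qd = 0): p = 100.
CS = ½(100 − 60)(80) = 1600.

Consumer surplus = 1600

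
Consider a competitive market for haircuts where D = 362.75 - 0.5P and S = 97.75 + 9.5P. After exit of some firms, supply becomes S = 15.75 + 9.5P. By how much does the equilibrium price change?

Original equilibrium: P* = 26.5, Q* = 349.5.
New equilibrium: 362.75 - 0.5P = 15.75 + 9.5P, so 347 = 10P and P' = 34.7; Q' = 362.75 − 0.5(34.7) = 345.4.
Change in price: 34.7 − 26.5 = 8.2.

ΔP = 8.2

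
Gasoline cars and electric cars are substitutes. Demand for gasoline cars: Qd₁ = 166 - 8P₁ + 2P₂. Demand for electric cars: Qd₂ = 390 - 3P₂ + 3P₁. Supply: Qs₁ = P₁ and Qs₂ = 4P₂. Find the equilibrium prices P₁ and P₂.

P₁ = 1942/57, P₂ = 1336/19

Market 1: 166 - 8P₁ + 2P₂ = P₁ → 9P₁ - 2P₂ = 166.
Market 2: 7P₂ - 3P₁ = 390.
Eliminating P₂: 7×(1) + 2×(2) gives 57P₁ = 1942, so P₁ = 1942/57.
Back-substitute into (2): P₂ = (390 + 3×1942/57) / 7 = 1336/19.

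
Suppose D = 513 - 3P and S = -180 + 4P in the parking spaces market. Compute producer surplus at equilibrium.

Equilibrium: 513 - 3P = -180 + 4P gives P* = 99, Q* = 216.
Supply starts at P = 45 (where S = 0).
PS = ½(99 − 45)(216) = 5832.

Producer surplus = 5832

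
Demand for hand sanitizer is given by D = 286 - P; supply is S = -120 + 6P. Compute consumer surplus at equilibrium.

Equilibrium: 286 - P = -120 + 6P gives P* = 58, Q* = 228.
Demand choke price (D = 0): P = 286.
CS = ½(286 − 58)(228) = 25992.

Consumer surplus = 25992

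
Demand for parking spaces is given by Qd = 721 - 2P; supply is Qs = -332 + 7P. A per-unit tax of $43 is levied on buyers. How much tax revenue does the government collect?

Pre-tax equilibrium: P* = 117, Q* = 487.
Tax on buyers shifts demand to Qd = 721 − 2(P + 43) = 635 - 2P.
635 - 2P = -332 + 7P gives seller price Ps = 967/9; buyers pay Pb = 967/9 + 43 = 1354/9.
New quantity: Q = 721 − 2(1354/9) = 3781/9.
Revenue = 43 × 3781/9 = 162583/9.

Tax revenue = 162583/9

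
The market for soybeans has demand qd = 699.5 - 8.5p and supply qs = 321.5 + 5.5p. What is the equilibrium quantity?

Set qd = qs: 699.5 - 8.5p = 321.5 + 5.5p.
378 = 14p, so p* = 27.
q* = 699.5 − 8.5(27) = 470.

q* = 470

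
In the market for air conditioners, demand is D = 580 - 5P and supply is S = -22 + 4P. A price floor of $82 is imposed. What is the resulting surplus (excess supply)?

Equilibrium price would be P* = 602/9, so the floor at 82 binds.
At P = 82: D = 170, S = 306.
Surplus = 306 − 170 = 136.

Surplus = 136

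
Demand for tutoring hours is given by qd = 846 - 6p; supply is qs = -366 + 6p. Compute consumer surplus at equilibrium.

Consumer surplus = 4800

Equilibrium: 846 - 6p = -366 + 6p gives p* = 101, q* = 240.
Demand choke price (qd = 0): p = 141.
CS = ½(141 − 101)(240) = 4800.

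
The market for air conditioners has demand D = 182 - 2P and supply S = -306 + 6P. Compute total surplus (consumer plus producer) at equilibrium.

Equilibrium: 182 - 2P = -306 + 6P gives P* = 61, Q* = 60.
Demand choke price: P = 91; supply starts at P = 51.
CS = ½(91 − 61)(60) = 900; PS = ½(61 − 51)(60) = 300.

Total surplus = 1200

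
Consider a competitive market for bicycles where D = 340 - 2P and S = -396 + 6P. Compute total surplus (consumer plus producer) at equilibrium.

Equilibrium: 340 - 2P = -396 + 6P gives P* = 92, Q* = 156.
Demand choke price: P = 170; supply starts at P = 66.
CS = ½(170 − 92)(156) = 6084; PS = ½(92 − 66)(156) = 2028.

Total surplus = 8112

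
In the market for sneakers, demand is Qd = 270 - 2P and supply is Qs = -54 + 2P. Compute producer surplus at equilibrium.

Equilibrium: 270 - 2P = -54 + 2P gives P* = 81, Q* = 108.
Supply starts at P = 27 (where Qs = 0).
PS = ½(81 − 27)(108) = 2916.

Producer surplus = 2916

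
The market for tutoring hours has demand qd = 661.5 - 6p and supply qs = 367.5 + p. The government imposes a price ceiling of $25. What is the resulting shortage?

Shortage = 119

Equilibrium price would be p* = 42, so the ceiling at 25 binds.
At p = 25: qd = 661.5 − 6(25) = 511.5, qs = 367.5 + 1(25) = 392.5.
Shortage = 511.5 − 392.5 = 119.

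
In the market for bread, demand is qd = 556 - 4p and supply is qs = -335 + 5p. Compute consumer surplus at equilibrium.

Consumer surplus = 3200

Equilibrium: 556 - 4p = -335 + 5p gives p* = 99, q* = 160.
Demand choke price (qd = 0): p = 139.
CS = ½(139 − 99)(160) = 3200.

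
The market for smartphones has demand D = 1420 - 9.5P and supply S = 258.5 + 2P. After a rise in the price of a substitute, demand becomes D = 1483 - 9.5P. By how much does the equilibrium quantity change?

Original equilibrium: P* = 101, Q* = 460.5.
New equilibrium: 1483 - 9.5P = 258.5 + 2P, so 1224.5 = 11.5P and P' = 2449/23; Q' = 1483 − 9.5(2449/23) = 21687/46.
Change in quantity: 21687/46 − 460.5 = 252/23.

ΔQ = 252/23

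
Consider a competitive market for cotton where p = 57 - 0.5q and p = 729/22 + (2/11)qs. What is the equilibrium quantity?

Set the two price expressions equal: 57 - 0.5q = 729/22 + (2/11)q.
525/22 = (15/22)q, so q* = 35.
p* = 57 − (0.5)(35) = 39.5.

q* = 35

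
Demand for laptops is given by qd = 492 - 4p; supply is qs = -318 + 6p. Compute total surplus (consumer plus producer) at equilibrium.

Total surplus = 5880

Equilibrium: 492 - 4p = -318 + 6p gives p* = 81, q* = 168.
Demand choke price: p = 123; supply starts at p = 53.
CS = ½(123 − 81)(168) = 3528; PS = ½(81 − 53)(168) = 2352.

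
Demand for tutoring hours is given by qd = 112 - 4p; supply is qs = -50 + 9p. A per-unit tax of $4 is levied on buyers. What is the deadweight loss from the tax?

Deadweight loss = 288/13

Pre-tax equilibrium: p* = 162/13, q* = 808/13.
Tax on buyers shifts demand to qd = 112 − 4(p + 4) = 96 - 4p.
96 - 4p = -50 + 9p gives seller price ps = 146/13; buyers pay pb = 146/13 + 4 = 198/13.
New quantity: q = 112 − 4(198/13) = 664/13.
DWL = ½ × 4 × (808/13 − 664/13) = 288/13.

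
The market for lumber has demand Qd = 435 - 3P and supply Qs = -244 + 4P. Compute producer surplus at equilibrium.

Producer surplus = 2592

Equilibrium: 435 - 3P = -244 + 4P gives P* = 97, Q* = 144.
Supply starts at P = 61 (where Qs = 0).
PS = ½(97 − 61)(144) = 2592.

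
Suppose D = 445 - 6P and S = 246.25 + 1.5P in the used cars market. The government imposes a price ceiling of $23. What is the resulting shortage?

Shortage = 26.25

Equilibrium price would be P* = 26.5, so the ceiling at 23 binds.
At P = 23: D = 445 − 6(23) = 307, S = 246.25 + 1.5(23) = 280.75.
Shortage = 307 − 280.75 = 26.25.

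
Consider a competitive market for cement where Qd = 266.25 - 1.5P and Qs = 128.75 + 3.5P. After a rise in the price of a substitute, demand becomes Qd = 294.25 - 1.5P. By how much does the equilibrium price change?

ΔP = 5.6

Original equilibrium: P* = 27.5, Q* = 225.
New equilibrium: 294.25 - 1.5P = 128.75 + 3.5P, so 165.5 = 5P and P' = 33.1; Q' = 294.25 − 1.5(33.1) = 244.6.
Change in price: 33.1 − 27.5 = 5.6.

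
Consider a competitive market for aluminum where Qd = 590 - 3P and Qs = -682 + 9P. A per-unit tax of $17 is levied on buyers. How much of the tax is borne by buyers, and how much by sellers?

Pre-tax equilibrium: P* = 106, Q* = 272.
Tax on buyers shifts demand to Qd = 590 − 3(P + 17) = 539 - 3P.
539 - 3P = -682 + 9P gives seller price Ps = 101.75; buyers pay Pb = 101.75 + 17 = 118.75.
New quantity: Q = 590 − 3(118.75) = 233.75.
Buyer burden = 118.75 − 106 = 12.75; seller burden = 106 − 101.75 = 4.25.

Buyers bear $12.75, sellers bear $4.25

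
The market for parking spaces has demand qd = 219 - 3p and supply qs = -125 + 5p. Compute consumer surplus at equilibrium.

Consumer surplus = 1350

Equilibrium: 219 - 3p = -125 + 5p gives p* = 43, q* = 90.
Demand choke price (qd = 0): p = 73.
CS = ½(73 − 43)(90) = 1350.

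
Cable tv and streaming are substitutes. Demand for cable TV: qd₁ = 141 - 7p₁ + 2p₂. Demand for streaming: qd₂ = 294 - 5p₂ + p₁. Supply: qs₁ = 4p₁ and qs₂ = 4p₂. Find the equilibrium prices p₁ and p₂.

Market 1: 141 - 7p₁ + 2p₂ = 4p₁ → 11p₁ - 2p₂ = 141.
Market 2: 9p₂ - p₁ = 294.
Eliminating p₂: 9×(1) + 2×(2) gives 97p₁ = 1857, so p₁ = 1857/97.
Back-substitute into (2): p₂ = (294 + 1×1857/97) / 9 = 3375/97.

p₁ = 1857/97, p₂ = 3375/97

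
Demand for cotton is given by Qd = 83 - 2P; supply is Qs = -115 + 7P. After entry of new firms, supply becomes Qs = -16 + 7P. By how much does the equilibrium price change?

ΔP = -11

Original equilibrium: P* = 22, Q* = 39.
New equilibrium: 83 - 2P = -16 + 7P, so 99 = 9P and P' = 11; Q' = 83 − 2(11) = 61.
Change in price: 11 − 22 = -11.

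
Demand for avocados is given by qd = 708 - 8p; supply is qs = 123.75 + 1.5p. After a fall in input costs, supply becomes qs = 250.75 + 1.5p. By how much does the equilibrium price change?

Original equilibrium: p* = 61.5, q* = 216.
New equilibrium: 708 - 8p = 250.75 + 1.5p, so 457.25 = 9.5p and p' = 1829/38; q' = 708 − 8(1829/38) = 6136/19.
Change in price: 1829/38 − 61.5 = -254/19.

Δp = -254/19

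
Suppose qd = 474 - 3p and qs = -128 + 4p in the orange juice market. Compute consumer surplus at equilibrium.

Equilibrium: 474 - 3p = -128 + 4p gives p* = 86, q* = 216.
Demand choke price (qd = 0): p = 158.
CS = ½(158 − 86)(216) = 7776.

Consumer surplus = 7776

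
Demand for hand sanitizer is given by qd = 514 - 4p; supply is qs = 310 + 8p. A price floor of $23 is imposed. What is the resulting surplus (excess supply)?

Equilibrium price would be p* = 17, so the floor at 23 binds.
At p = 23: qd = 422, qs = 494.
Surplus = 494 − 422 = 72.

Surplus = 72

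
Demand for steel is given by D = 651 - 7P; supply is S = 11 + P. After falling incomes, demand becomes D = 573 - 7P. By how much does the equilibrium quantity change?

ΔQ = -9.75

Original equilibrium: P* = 80, Q* = 91.
New equilibrium: 573 - 7P = 11 + P, so 562 = 8P and P' = 70.25; Q' = 573 − 7(70.25) = 81.25.
Change in quantity: 81.25 − 91 = -9.75.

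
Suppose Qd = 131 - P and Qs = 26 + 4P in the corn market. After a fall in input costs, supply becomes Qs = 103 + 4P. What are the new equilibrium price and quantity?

Original equilibrium: P* = 21, Q* = 110.
New equilibrium: 131 - P = 103 + 4P, so 28 = 5P and P' = 5.6; Q' = 131 − 1(5.6) = 125.4.

P' = 5.6, Q' = 125.4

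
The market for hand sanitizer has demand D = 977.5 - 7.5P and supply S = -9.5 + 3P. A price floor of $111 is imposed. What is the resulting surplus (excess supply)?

Equilibrium price would be P* = 94, so the floor at 111 binds.
At P = 111: D = 145, S = 323.5.
Surplus = 323.5 − 145 = 178.5.

Surplus = 178.5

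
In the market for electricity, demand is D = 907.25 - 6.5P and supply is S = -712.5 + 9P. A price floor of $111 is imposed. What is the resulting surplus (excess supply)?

Surplus = 100.75

Equilibrium price would be P* = 104.5, so the floor at 111 binds.
At P = 111: D = 185.75, S = 286.5.
Surplus = 286.5 − 185.75 = 100.75.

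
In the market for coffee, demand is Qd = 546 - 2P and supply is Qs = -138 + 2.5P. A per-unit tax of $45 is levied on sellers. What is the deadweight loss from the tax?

Deadweight loss = 1125

Pre-tax equilibrium: P* = 152, Q* = 242.
Tax on sellers shifts supply to Qs = -138 + 2.5(P − 45) = -250.5 + 2.5P.
546 - 2P = -250.5 + 2.5P gives buyer price Pb = 177; sellers receive Ps = 177 − 45 = 132.
New quantity: Q = 546 − 2(177) = 192.
DWL = ½ × 45 × (242 − 192) = 1125.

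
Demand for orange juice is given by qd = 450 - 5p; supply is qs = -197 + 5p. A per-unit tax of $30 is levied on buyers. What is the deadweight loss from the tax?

Deadweight loss = 1125

Pre-tax equilibrium: p* = 64.7, q* = 126.5.
Tax on buyers shifts demand to qd = 450 − 5(p + 30) = 300 - 5p.
300 - 5p = -197 + 5p gives seller price ps = 49.7; buyers pay pb = 49.7 + 30 = 79.7.
New quantity: q = 450 − 5(79.7) = 51.5.
DWL = ½ × 30 × (126.5 − 51.5) = 1125.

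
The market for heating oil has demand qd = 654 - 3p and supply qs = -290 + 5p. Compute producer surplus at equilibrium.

Producer surplus = 9000

Equilibrium: 654 - 3p = -290 + 5p gives p* = 118, q* = 300.
Supply starts at p = 58 (where qs = 0).
PS = ½(118 − 58)(300) = 9000.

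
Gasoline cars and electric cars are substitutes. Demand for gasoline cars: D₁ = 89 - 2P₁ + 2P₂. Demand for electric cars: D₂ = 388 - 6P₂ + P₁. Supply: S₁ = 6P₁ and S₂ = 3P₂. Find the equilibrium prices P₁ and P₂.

Market 1: 89 - 2P₁ + 2P₂ = 6P₁ → 8P₁ - 2P₂ = 89.
Market 2: 9P₂ - P₁ = 388.
Eliminating P₂: 9×(1) + 2×(2) gives 70P₁ = 1577, so P₁ = 1577/70.
Back-substitute into (2): P₂ = (388 + 1×1577/70) / 9 = 3193/70.

P₁ = 1577/70, P₂ = 3193/70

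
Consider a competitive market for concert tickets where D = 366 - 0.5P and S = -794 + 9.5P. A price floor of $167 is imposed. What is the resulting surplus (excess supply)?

Surplus = 510

Equilibrium price would be P* = 116, so the floor at 167 binds.
At P = 167: D = 282.5, S = 792.5.
Surplus = 792.5 − 282.5 = 510.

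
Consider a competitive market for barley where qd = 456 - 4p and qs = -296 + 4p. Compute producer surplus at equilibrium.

Equilibrium: 456 - 4p = -296 + 4p gives p* = 94, q* = 80.
Supply starts at p = 74 (where qs = 0).
PS = ½(94 − 74)(80) = 800.

Producer surplus = 800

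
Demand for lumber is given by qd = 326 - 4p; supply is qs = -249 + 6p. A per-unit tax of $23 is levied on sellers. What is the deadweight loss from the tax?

Pre-tax equilibrium: p* = 57.5, q* = 96.
Tax on sellers shifts supply to qs = -249 + 6(p − 23) = -387 + 6p.
326 - 4p = -387 + 6p gives buyer price pb = 71.3; sellers receive ps = 71.3 − 23 = 48.3.
New quantity: q = 326 − 4(71.3) = 40.8.
DWL = ½ × 23 × (96 − 40.8) = 634.8.

Deadweight loss = 634.8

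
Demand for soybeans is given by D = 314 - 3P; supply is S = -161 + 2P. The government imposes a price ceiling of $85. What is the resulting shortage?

Shortage = 50

Equilibrium price would be P* = 95, so the ceiling at 85 binds.
At P = 85: D = 314 − 3(85) = 59, S = -161 + 2(85) = 9.
Shortage = 59 − 9 = 50.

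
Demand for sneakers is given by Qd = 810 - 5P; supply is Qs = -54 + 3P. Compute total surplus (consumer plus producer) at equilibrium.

Total surplus = 19440

Equilibrium: 810 - 5P = -54 + 3P gives P* = 108, Q* = 270.
Demand choke price: P = 162; supply starts at P = 18.
CS = ½(162 − 108)(270) = 7290; PS = ½(108 − 18)(270) = 12150.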